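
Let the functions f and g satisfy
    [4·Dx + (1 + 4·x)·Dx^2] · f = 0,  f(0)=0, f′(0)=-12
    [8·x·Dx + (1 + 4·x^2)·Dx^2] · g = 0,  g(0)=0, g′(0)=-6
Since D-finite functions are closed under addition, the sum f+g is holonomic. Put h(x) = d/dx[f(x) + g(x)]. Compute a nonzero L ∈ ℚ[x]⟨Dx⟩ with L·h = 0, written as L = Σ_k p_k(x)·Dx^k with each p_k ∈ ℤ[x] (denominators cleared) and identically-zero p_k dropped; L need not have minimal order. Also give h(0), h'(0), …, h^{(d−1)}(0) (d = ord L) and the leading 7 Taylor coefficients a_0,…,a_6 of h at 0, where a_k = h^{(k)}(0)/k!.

L = (-8 - 96·x + 96·x^2 + 128·x^3) + (-10 - 16·x - 72·x^2 + 192·x^3 + 256·x^4)·Dx + (-1 - 2·x + 8·x^2 + 8·x^3 + 48·x^4 + 64·x^5)·Dx^2  (order 2).
h: a_k = -18, 48, -168, 768, -3168, 12288, -48768, …
ICs: h(0) = -18, h′(0) = 48.

f: a_k = 0, -12, 24, -64, 192, -3072/5, 2048, …
g: a_k = 0, -6, 0, 8, 0, -96/5, 0, …
Sum ⇒ L₀ = lclm(L_f,L_g) in ℚ(x)⟨Dx⟩.
Derive L from L₀ (diff closure).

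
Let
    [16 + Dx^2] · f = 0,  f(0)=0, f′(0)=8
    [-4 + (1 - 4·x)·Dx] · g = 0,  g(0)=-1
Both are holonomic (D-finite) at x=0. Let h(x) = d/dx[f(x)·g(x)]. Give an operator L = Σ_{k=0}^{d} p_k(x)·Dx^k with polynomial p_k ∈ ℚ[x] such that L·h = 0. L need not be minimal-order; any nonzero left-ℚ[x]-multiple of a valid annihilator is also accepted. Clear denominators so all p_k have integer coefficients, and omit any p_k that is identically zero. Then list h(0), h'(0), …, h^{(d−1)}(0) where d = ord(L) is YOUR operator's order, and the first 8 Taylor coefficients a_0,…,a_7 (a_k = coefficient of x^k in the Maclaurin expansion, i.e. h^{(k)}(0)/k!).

f: a_k = 0, 8, 0, -64/3, 0, 256/15, 0, -2048/315, …
g: a_k = -1, -4, -16, -64, -256, -1024, -4096, -16384, …
L₀ := L_f ⊗_s L_g (sym. prod.), ord ≤ 2.
h=h₀': d/dx-closure on L₀ ⇒ L.
L = (-16 - 128·x + 256·x^2) + (-8 + 32·x)·Dx + (1 - 8·x + 16·x^2)·Dx^2  (order 2).
h: a_k = -8, -64, -320, -5120/3, -25856/3, -206848/5, -8685568/45, -277938176/315, …
ICs: h(0) = -8, h′(0) = -64.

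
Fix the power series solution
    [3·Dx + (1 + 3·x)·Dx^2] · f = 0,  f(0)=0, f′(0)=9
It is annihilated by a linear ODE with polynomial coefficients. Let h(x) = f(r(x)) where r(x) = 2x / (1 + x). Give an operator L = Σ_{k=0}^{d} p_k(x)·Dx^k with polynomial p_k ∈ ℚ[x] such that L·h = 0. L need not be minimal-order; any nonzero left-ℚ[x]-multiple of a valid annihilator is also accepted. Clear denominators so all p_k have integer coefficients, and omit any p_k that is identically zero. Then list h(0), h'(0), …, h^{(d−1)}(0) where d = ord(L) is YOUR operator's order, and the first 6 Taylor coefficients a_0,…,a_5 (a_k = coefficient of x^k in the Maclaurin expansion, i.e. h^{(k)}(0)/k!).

L = (8 + 14·x)·Dx + (1 + 8·x + 7·x^2)·Dx^2  (order 2).
h: a_k = 0, 18, -72, 342, -1800, 50418/5, …
ICs: h(0) = 0, h′(0) = 18.

f: a_k = 0, 9, -27/2, 27, -243/4, 729/5, …
f∘r: x↦r, Dx↦Dx/r' in L_f ⇒ L₀.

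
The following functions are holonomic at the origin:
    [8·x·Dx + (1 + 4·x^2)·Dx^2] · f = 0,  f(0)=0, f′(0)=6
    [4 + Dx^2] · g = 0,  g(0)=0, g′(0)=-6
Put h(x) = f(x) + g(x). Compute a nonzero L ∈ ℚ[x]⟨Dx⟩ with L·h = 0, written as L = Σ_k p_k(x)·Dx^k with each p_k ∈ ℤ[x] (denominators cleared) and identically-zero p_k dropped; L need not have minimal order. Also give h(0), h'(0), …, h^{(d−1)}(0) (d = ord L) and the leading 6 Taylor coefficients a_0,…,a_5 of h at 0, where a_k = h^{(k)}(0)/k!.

f: a_k = 0, 6, 0, -8, 0, 96/5, …
g: a_k = 0, -6, 0, 4, 0, -4/5, …
f+g: L₀ = lclm(L_f,L_g), ord ≤ 2+2.
L = (-352·x + 1792·x^3 + 512·x^5)·Dx + (-4 + 112·x^2 + 576·x^4 + 256·x^6)·Dx^2 + (-88·x + 448·x^3 + 128·x^5)·Dx^3 + (-1 + 28·x^2 + 144·x^4 + 64·x^6)·Dx^4  (order 4).
h: a_k = 0, 0, 0, -4, 0, 92/5, …
ICs: h(0) = 0, h′(0) = 0, h′′(0) = 0, h′′′(0) = -24.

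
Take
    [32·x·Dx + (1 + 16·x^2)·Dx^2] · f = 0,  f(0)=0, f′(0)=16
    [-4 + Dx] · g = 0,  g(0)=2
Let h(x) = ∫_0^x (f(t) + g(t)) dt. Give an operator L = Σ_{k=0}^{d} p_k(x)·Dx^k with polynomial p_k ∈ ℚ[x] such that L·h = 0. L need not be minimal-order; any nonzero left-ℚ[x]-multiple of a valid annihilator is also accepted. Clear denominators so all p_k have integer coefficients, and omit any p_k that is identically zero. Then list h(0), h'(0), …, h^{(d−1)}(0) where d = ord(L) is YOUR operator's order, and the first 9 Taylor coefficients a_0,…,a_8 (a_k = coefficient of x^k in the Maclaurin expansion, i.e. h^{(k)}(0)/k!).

L = (32 - 256·x - 512·x^2)·Dx^2 + (-12 + 48·x + 64·x^2 - 256·x^3)·Dx^3 + (1 + 4·x + 16·x^2 + 64·x^3)·Dx^4  (order 4).
h: a_k = 0, 2, 12, 16/3, -16, 64/15, 6272/45, 512/315, -368384/315, …
ICs: h(0) = 0, h′(0) = 2, h′′(0) = 24, h′′′(0) = 32.

f: a_k = 0, 16, 0, -256/3, 0, 4096/5, 0, -65536/7, 0, …
g: a_k = 2, 8, 16, 64/3, 64/3, 256/15, 512/45, 2048/315, 1024/315, …
Sum ⇒ L₀ = lclm(L_f,L_g) in ℚ(x)⟨Dx⟩.
h=∫₀ˣh₀: take L = L₀·Dx.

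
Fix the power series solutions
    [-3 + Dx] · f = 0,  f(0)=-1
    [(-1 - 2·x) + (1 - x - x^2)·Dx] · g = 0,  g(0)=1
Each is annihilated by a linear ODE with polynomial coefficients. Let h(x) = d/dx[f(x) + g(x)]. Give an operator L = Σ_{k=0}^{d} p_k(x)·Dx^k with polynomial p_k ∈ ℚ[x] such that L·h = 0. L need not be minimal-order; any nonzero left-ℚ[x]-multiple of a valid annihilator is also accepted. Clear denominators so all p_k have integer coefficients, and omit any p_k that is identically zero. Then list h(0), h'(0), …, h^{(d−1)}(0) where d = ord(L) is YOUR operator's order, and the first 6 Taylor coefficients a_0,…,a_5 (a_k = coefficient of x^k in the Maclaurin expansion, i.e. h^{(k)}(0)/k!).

L = (18 + 126·x + 144·x^2 + 180·x^3 + 54·x^4) + (-9 - 48·x - 81·x^2 - 24·x^3 + 45·x^4 + 18·x^5)·Dx + (1 + 2·x + 11·x^2 - 12·x^3 - 21·x^4 - 6·x^5)·Dx^2  (order 2).
h: a_k = -2, -5, -9/2, 13/2, 239/8, 2877/40, …
ICs: h(0) = -2, h′(0) = -5.

f: a_k = -1, -3, -9/2, -9/2, -27/8, -81/40, …
g: a_k = 1, 1, 2, 3, 5, 8, …
Weyl lclm of L_f,L_g ⇒ L₀ (ord ≤ 2).
Differentiate: ansatz ord ≤ ord L₀ ⇒ L.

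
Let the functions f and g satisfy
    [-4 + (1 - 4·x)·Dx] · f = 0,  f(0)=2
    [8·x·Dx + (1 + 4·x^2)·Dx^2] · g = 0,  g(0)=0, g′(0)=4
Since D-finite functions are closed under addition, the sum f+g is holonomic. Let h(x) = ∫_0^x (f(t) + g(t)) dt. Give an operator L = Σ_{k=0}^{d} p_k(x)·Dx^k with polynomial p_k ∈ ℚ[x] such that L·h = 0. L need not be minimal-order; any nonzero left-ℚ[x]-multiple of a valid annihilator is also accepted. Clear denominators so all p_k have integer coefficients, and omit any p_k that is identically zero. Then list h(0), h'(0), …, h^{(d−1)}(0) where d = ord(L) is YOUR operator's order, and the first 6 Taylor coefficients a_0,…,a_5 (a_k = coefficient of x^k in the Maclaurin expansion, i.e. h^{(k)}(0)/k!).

L = (-8 + 128·x + 96·x^2)·Dx^2 + (13 - 8·x + 100·x^2 + 96·x^3)·Dx^3 + (-1 + 3·x + 12·x^3 + 16·x^4)·Dx^4  (order 4).
h: a_k = 0, 2, 6, 32/3, 92/3, 512/5, …
ICs: h(0) = 0, h′(0) = 2, h′′(0) = 12, h′′′(0) = 64.

f: a_k = 2, 8, 32, 128, 512, 2048, …
g: a_k = 0, 4, 0, -16/3, 0, 64/5, …
h₀=f+g: left-lcm gives L₀, ord ≤ 3.
h=∫₀ˣh₀: take L = L₀·Dx.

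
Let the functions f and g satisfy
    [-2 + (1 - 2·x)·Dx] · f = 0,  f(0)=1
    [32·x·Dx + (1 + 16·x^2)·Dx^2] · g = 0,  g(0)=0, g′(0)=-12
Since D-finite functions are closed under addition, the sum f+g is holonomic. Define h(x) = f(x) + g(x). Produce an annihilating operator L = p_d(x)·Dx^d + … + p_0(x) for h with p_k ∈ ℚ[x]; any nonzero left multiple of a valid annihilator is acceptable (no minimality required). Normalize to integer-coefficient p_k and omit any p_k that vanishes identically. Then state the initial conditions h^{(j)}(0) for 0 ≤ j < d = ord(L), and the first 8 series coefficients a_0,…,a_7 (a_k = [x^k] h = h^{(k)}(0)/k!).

f: a_k = 1, 2, 4, 8, 16, 32, 64, 128, …
g: a_k = 0, -12, 0, 64, 0, -3072/5, 0, 49152/7, …
Weyl lclm of L_f,L_g ⇒ L₀ (ord ≤ 3).
L = (-32 + 256·x + 1536·x^2)·Dx + (14 - 32·x - 160·x^2 + 1536·x^3)·Dx^2 + (-1 - 6·x - 96·x^3 + 256·x^4)·Dx^3  (order 3).
h: a_k = 1, -10, 4, 72, 16, -2912/5, 64, 50048/7, …
ICs: h(0) = 1, h′(0) = -10, h′′(0) = 8.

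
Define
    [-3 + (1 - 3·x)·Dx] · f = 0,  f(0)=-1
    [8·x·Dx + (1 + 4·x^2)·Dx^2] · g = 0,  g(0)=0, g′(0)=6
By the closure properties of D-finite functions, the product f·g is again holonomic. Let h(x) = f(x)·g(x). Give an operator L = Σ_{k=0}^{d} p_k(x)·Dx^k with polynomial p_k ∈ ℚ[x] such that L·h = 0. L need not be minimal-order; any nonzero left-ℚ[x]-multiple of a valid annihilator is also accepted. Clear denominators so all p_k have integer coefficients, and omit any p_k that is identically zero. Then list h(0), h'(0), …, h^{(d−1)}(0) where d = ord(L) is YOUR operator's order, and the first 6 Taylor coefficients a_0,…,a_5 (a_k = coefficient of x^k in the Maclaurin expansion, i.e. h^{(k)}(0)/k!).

L = 24·x + (6 - 8·x + 48·x^2)·Dx + (-1 + 3·x - 4·x^2 + 12·x^3)·Dx^2  (order 2).
h: a_k = 0, -6, -18, -46, -138, -2166/5, …
ICs: h(0) = 0, h′(0) = -6.

f: a_k = -1, -3, -9, -27, -81, -243, …
g: a_k = 0, 6, 0, -8, 0, 96/5, …
h₀=f·g: eliminate ⇒ L₀, order ≤ 1·2.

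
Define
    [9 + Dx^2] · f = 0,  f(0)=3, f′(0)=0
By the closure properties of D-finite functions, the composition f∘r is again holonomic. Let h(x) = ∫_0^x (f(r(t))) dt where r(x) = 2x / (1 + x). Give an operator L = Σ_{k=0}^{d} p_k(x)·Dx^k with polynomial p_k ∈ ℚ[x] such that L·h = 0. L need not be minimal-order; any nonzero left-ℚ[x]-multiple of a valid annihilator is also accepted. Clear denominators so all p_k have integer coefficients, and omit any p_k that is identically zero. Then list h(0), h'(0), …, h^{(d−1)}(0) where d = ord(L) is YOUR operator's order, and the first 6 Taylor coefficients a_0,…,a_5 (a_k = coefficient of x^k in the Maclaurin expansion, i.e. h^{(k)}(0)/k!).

L = 36·Dx + (2 + 6·x + 6·x^2 + 2·x^3)·Dx^2 + (1 + 4·x + 6·x^2 + 4·x^3 + x^4)·Dx^3  (order 3).
h: a_k = 0, 3, 0, -18, 27, 0, …
ICs: h(0) = 0, h′(0) = 3, h′′(0) = 0.

f: a_k = 3, 0, -27/2, 0, 81/8, 0, …
Substitute x→r, Dx→(1/r')Dx; clear ⇒ L₀.
Integrate: L := L₀·Dx.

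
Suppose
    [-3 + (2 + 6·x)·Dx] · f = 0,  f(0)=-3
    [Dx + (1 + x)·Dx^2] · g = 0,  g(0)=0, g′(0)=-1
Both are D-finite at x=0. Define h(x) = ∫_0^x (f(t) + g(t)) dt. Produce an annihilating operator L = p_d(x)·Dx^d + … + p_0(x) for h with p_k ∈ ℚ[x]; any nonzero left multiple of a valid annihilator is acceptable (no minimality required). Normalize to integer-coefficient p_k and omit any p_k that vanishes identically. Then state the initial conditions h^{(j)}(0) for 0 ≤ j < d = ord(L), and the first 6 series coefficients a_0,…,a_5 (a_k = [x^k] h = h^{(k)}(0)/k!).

L = (-15 + 9·x)·Dx^2 + (-19 - 6·x + 45·x^2)·Dx^3 + (-2 - 2·x + 18·x^2 + 18·x^3)·Dx^4  (order 4).
h: a_k = 0, -3, -11/4, 31/24, -259/192, 1247/640, …
ICs: h(0) = 0, h′(0) = -3, h′′(0) = -11/2, h′′′(0) = 31/4.

f: a_k = -3, -9/2, 27/8, -81/16, 1215/128, -5103/256, …
g: a_k = 0, -1, 1/2, -1/3, 1/4, -1/5, …
h₀=f+g: left-lcm gives L₀, ord ≤ 3.
Integrate: L := L₀·Dx.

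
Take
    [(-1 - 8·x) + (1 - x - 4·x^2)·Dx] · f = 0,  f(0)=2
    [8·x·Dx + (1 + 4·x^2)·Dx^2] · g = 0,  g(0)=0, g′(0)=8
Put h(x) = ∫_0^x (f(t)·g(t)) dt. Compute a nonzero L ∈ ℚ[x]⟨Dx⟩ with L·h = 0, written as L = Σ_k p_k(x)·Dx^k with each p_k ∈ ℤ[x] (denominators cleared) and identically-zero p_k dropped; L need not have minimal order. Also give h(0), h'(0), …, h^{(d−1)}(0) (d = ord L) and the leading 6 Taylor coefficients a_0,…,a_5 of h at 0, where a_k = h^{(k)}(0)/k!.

L = (8 + 8·x + 96·x^2)·Dx + (2 + 8·x + 16·x^2 + 96·x^3)·Dx^2 + (-1 + x + 4·x^3 + 16·x^4)·Dx^3  (order 3).
h: a_k = 0, 0, 8, 16/3, 44/3, 368/15, …
ICs: h(0) = 0, h′(0) = 0, h′′(0) = 16.

f: a_k = 2, 2, 10, 18, 58, 130, …
g: a_k = 0, 8, 0, -32/3, 0, 128/5, …
f·g: L₀ = L_f ⊗_s L_g, ord ≤ 1·2.
∫: right-multiply L₀ by Dx.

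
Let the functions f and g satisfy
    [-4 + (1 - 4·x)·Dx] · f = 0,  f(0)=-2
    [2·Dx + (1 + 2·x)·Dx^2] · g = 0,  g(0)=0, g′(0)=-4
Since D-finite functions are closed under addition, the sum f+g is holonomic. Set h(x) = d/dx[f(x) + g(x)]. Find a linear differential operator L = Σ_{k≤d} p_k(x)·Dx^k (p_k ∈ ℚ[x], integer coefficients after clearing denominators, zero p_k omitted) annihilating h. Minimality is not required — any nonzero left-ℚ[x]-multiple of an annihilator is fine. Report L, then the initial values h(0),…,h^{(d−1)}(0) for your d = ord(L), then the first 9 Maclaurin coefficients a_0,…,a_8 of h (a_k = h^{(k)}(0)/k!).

f: a_k = -2, -8, -32, -128, -512, -2048, -8192, -32768, -131072, …
g: a_k = 0, -4, 4, -16/3, 8, -64/5, 64/3, -256/7, 64, …
Sum ⇒ L₀ = lclm(L_f,L_g) in ℚ(x)⟨Dx⟩.
h₀' ⇒ L via d/dx closure of L₀.
L = (128 + 64·x) + (44 + 224·x + 128·x^2)·Dx + (-5 + 6·x + 48·x^2 + 32·x^3)·Dx^2  (order 2).
h: a_k = -12, -56, -400, -2016, -10304, -49024, -229632, -1048064, -4719616, …
ICs: h(0) = -12, h′(0) = -56.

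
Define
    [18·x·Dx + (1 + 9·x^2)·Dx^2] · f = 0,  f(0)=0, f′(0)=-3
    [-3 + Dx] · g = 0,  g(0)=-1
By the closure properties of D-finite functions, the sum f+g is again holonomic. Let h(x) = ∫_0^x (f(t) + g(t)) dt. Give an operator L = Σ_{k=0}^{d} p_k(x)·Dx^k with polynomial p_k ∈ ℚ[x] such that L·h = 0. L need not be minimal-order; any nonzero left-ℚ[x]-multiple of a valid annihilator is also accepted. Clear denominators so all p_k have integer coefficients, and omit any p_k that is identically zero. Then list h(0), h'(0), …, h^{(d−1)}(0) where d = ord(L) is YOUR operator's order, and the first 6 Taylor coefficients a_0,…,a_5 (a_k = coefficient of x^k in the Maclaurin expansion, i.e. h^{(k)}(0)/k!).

f: a_k = 0, -3, 0, 9, 0, -243/5, …
g: a_k = -1, -3, -9/2, -9/2, -27/8, -81/40, …
L₀ := lclm(L_f,L_g); ord L₀ ≤ 2+1.
h=∫₀ˣh₀: take L = L₀·Dx.
L = (18 - 108·x - 162·x^2)·Dx^2 + (-9 + 27·x + 27·x^2 - 81·x^3)·Dx^3 + (1 + 3·x + 9·x^2 + 27·x^3)·Dx^4  (order 4).
h: a_k = 0, -1, -3, -3/2, 9/8, -27/40, …
ICs: h(0) = 0, h′(0) = -1, h′′(0) = -6, h′′′(0) = -9.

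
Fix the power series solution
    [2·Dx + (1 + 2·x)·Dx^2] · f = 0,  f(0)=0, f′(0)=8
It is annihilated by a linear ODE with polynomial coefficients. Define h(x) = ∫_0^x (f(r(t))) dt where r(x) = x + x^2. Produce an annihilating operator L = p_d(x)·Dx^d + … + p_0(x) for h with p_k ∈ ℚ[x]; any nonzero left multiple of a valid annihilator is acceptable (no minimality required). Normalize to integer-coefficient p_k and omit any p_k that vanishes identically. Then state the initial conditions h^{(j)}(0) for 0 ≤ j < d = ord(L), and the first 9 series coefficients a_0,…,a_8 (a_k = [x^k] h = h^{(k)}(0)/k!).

L = (4·x + 4·x^2)·Dx^2 + (1 + 4·x + 6·x^2 + 4·x^3)·Dx^3  (order 3).
h: a_k = 0, 0, 4, 0, -4/3, 8/5, -16/15, 0, 8/7, …
ICs: h(0) = 0, h′(0) = 0, h′′(0) = 8.

f: a_k = 0, 8, -8, 32/3, -16, 128/5, -128/3, 512/7, -128, …
h₀=f(r): pull back L_f along r ⇒ L₀.
h=∫h₀ ⇒ L = L₀·Dx.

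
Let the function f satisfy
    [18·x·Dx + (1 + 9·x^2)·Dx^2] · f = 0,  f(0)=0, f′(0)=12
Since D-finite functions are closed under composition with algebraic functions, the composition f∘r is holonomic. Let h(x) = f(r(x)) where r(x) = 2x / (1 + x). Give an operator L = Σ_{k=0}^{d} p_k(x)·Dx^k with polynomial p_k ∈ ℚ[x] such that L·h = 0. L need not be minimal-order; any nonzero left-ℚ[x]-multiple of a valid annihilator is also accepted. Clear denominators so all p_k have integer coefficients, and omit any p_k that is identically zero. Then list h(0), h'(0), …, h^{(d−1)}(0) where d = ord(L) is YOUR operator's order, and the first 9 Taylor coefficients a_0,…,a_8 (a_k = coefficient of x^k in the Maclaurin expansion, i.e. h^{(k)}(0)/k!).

f: a_k = 0, 12, 0, -36, 0, 972/5, 0, -8748/7, 0, …
f∘r: x↦r, Dx↦Dx/r' in L_f ⇒ L₀.
L = (2 + 74·x)·Dx + (1 + 2·x + 37·x^2)·Dx^2  (order 2).
h: a_k = 0, 24, -24, -264, 840, 22584/5, -28248, -496632/7, 908040, …
ICs: h(0) = 0, h′(0) = 24.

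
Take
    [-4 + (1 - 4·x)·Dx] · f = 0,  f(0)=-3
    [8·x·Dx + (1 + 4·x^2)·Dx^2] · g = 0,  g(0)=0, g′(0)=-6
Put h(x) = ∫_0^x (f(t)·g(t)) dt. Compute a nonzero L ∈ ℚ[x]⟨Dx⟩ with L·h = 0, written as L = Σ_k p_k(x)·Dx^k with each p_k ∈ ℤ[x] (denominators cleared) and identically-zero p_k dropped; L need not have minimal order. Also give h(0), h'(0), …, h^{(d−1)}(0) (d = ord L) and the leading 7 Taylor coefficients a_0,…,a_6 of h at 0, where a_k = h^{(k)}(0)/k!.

L = 32·x·Dx + (8 - 8·x + 64·x^2)·Dx^2 + (-1 + 4·x - 4·x^2 + 16·x^3)·Dx^3  (order 3).
h: a_k = 0, 0, 9, 24, 66, 1056/5, 3568/5, …
ICs: h(0) = 0, h′(0) = 0, h′′(0) = 18.

f: a_k = -3, -12, -48, -192, -768, -3072, -12288, …
g: a_k = 0, -6, 0, 8, 0, -96/5, 0, …
L₀ := L_f ⊗_s L_g (sym. prod.), ord ≤ 2.
h=∫h₀ ⇒ L = L₀·Dx.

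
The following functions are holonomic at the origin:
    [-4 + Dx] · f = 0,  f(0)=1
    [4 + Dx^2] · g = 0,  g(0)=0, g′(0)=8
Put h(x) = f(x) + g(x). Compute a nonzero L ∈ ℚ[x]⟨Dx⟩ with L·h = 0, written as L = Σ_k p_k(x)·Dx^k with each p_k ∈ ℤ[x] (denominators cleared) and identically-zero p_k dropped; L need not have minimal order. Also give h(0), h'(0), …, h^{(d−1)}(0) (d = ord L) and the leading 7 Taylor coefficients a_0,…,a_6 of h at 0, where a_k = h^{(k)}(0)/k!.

f: a_k = 1, 4, 8, 32/3, 32/3, 128/15, 256/45, …
g: a_k = 0, 8, 0, -16/3, 0, 16/15, 0, …
Weyl lclm of L_f,L_g ⇒ L₀ (ord ≤ 3).
L = -16 + 4·Dx - 4·Dx^2 + Dx^3  (order 3).
h: a_k = 1, 12, 8, 16/3, 32/3, 48/5, 256/45, …
ICs: h(0) = 1, h′(0) = 12, h′′(0) = 16.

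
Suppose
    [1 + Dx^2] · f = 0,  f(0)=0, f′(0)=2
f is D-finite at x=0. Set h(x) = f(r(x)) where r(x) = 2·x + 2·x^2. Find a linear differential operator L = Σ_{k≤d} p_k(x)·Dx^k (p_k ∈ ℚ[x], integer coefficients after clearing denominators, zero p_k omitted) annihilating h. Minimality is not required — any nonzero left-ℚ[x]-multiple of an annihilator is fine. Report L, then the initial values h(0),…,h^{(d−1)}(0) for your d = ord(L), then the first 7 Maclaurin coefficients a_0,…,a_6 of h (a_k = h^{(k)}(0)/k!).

f: a_k = 0, 2, 0, -1/3, 0, 1/60, 0, …
L₀ from L_f via x↦r, Dx↦r'^{-1}Dx.
L = (4 + 24·x + 48·x^2 + 32·x^3) - 2·Dx + (1 + 2·x)·Dx^2  (order 2).
h: a_k = 0, 4, 4, -8/3, -8, -112/15, 0, …
ICs: h(0) = 0, h′(0) = 4.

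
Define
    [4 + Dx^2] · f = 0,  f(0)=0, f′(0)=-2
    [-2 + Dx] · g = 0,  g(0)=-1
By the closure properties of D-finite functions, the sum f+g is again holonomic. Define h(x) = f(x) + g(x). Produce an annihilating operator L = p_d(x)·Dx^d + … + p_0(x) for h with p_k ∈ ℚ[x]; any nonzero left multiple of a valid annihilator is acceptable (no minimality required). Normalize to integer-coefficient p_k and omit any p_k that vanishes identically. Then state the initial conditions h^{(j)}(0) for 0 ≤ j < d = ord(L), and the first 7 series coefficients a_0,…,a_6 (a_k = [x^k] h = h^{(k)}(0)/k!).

f: a_k = 0, -2, 0, 4/3, 0, -4/15, 0, …
g: a_k = -1, -2, -2, -4/3, -2/3, -4/15, -4/45, …
Sum ⇒ L₀ = lclm(L_f,L_g) in ℚ(x)⟨Dx⟩.
L = -8 + 4·Dx - 2·Dx^2 + Dx^3  (order 3).
h: a_k = -1, -4, -2, 0, -2/3, -8/15, -4/45, …
ICs: h(0) = -1, h′(0) = -4, h′′(0) = -4.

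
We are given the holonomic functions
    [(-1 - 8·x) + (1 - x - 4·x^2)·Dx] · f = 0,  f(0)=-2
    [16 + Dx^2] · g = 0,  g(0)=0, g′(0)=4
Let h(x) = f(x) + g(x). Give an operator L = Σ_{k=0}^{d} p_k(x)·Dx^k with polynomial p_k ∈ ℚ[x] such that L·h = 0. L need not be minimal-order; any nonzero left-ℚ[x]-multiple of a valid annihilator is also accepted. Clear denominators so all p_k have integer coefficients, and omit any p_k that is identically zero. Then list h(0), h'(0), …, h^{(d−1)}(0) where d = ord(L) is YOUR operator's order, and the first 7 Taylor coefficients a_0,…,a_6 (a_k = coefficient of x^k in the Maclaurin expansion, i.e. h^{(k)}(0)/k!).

f: a_k = -2, -2, -10, -18, -58, -130, -362, …
g: a_k = 0, 4, 0, -32/3, 0, 128/15, 0, …
L₀ := lclm(L_f,L_g); ord L₀ ≤ 1+2.
L = (560 + 4608·x + 1664·x^2 + 6144·x^3 + 10240·x^4 + 16384·x^5) + (-208 + 272·x + 896·x^2 - 1408·x^3 - 1536·x^4 + 6144·x^5 + 8192·x^6)·Dx + (35 + 288·x + 104·x^2 + 384·x^3 + 640·x^4 + 1024·x^5)·Dx^2 + (-13 + 17·x + 56·x^2 - 88·x^3 - 96·x^4 + 384·x^5 + 512·x^6)·Dx^3  (order 3).
h: a_k = -2, 2, -10, -86/3, -58, -1822/15, -362, …
ICs: h(0) = -2, h′(0) = 2, h′′(0) = -20.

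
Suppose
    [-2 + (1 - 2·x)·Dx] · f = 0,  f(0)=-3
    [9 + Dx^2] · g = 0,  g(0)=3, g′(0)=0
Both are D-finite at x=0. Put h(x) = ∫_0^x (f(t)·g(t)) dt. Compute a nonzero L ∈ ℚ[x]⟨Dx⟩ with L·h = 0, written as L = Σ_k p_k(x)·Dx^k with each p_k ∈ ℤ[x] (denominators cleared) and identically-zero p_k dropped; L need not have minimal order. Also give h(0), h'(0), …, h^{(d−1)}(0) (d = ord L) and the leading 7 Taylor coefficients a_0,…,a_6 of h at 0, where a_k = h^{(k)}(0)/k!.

L = (-9 + 18·x)·Dx + 4·Dx^2 + (-1 + 2·x)·Dx^3  (order 3).
h: a_k = 0, -9, -9, 3/2, 9/4, -99/40, -33/8, …
ICs: h(0) = 0, h′(0) = -9, h′′(0) = -18.

f: a_k = -3, -6, -12, -24, -48, -96, -192, …
g: a_k = 3, 0, -27/2, 0, 81/8, 0, -243/80, …
f·g: L₀ = L_f ⊗_s L_g, ord ≤ 1·2.
∫: right-multiply L₀ by Dx.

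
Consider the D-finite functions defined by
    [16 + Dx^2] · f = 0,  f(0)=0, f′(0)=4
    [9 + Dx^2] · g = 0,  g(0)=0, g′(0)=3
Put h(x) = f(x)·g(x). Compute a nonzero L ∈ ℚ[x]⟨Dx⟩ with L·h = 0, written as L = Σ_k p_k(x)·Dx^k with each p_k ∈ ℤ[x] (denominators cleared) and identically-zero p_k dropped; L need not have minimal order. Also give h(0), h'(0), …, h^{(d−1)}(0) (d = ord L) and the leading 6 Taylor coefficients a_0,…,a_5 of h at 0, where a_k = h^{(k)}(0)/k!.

f: a_k = 0, 4, 0, -32/3, 0, 128/15, …
g: a_k = 0, 3, 0, -9/2, 0, 81/40, …
Sym-product of L_f,L_g gives L₀ (≤ ord 4).
L = 49 + 50·Dx^2 + Dx^4  (order 4).
h: a_k = 0, 0, 12, 0, -50, 0, …
ICs: h(0) = 0, h′(0) = 0, h′′(0) = 24, h′′′(0) = 0.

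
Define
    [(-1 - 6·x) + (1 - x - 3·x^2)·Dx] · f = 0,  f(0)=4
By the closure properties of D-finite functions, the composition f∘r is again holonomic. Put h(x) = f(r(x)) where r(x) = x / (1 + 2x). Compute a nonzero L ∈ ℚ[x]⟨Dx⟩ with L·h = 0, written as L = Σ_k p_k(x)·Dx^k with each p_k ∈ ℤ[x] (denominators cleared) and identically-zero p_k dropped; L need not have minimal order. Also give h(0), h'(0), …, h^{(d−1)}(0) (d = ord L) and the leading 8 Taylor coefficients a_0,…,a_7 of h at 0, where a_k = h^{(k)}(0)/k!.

L = (1 + 8·x) + (-1 - 5·x - 5·x^2 + 2·x^3)·Dx  (order 1).
h: a_k = 4, 4, 8, -20, 68, -224, 740, -2444, …
ICs: h(0) = 4.

f: a_k = 4, 4, 16, 28, 76, 160, 388, 868, …
f∘r: x↦r, Dx↦Dx/r' in L_f ⇒ L₀.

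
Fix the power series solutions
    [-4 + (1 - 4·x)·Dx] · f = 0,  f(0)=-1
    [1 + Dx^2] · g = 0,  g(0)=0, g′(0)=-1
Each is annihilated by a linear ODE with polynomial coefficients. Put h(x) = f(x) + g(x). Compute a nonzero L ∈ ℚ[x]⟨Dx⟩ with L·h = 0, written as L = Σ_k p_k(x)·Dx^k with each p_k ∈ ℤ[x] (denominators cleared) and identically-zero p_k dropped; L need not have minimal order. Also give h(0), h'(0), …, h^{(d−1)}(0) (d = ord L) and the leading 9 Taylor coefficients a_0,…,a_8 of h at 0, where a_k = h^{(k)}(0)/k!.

L = (388 - 32·x + 64·x^2) + (-33 + 140·x - 48·x^2 + 64·x^3)·Dx + (388 - 32·x + 64·x^2)·Dx^2 + (-33 + 140·x - 48·x^2 + 64·x^3)·Dx^3  (order 3).
h: a_k = -1, -5, -16, -383/6, -256, -122881/120, -4096, -82575359/5040, -65536, …
ICs: h(0) = -1, h′(0) = -5, h′′(0) = -32.

f: a_k = -1, -4, -16, -64, -256, -1024, -4096, -16384, -65536, …
g: a_k = 0, -1, 0, 1/6, 0, -1/120, 0, 1/5040, 0, …
L₀ := lclm(L_f,L_g); ord L₀ ≤ 1+2.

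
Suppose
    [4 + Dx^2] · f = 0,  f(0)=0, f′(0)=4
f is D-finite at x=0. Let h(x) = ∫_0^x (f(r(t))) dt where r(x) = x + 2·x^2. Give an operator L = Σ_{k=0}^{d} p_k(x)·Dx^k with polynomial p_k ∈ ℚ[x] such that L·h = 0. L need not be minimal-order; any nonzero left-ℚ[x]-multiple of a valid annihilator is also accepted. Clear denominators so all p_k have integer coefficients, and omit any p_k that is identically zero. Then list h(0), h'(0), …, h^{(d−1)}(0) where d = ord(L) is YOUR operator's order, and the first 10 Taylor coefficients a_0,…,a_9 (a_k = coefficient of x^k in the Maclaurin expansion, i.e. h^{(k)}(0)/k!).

f: a_k = 0, 4, 0, -8/3, 0, 8/15, 0, -16/315, 0, 8/2835, …
Change of var in L_f (x↦r) gives L₀.
h=∫₀ˣh₀: take L = L₀·Dx.
L = (4 + 48·x + 192·x^2 + 256·x^3)·Dx - 4·Dx^2 + (1 + 4·x)·Dx^3  (order 3).
h: a_k = 0, 0, 2, 8/3, -2/3, -16/5, -236/45, -16/7, 838/315, 1888/405, …
ICs: h(0) = 0, h′(0) = 0, h′′(0) = 4.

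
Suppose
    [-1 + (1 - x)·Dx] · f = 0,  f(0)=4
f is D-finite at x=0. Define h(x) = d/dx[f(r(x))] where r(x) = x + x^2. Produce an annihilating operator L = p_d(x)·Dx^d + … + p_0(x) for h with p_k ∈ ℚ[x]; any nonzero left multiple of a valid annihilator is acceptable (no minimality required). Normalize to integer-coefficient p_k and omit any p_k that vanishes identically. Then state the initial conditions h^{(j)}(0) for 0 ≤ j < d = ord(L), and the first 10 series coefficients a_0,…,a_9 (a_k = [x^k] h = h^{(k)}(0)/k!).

L = (4 + 6·x + 6·x^2) + (-1 - x + 3·x^2 + 2·x^3)·Dx  (order 1).
h: a_k = 4, 16, 36, 80, 160, 312, 588, 1088, 1980, 3560, …
ICs: h(0) = 4.

f: a_k = 4, 4, 4, 4, 4, 4, 4, 4, 4, 4, …
Change of var in L_f (x↦r) gives L₀.
h=h₀': d/dx-closure on L₀ ⇒ L.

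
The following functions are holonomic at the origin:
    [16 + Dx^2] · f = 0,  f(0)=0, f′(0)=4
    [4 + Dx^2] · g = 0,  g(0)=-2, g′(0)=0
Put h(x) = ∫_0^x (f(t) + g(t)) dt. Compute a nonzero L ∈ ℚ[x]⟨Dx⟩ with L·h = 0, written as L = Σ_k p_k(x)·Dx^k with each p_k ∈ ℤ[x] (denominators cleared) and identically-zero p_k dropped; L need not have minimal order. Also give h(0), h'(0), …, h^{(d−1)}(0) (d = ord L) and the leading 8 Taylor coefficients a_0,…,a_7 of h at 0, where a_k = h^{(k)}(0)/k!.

L = 64·Dx + 20·Dx^3 + Dx^5  (order 5).
h: a_k = 0, -2, 2, 4/3, -8/3, -4/15, 64/45, 8/315, …
ICs: h(0) = 0, h′(0) = -2, h′′(0) = 4, h′′′(0) = 8, h′′′′(0) = -64.

f: a_k = 0, 4, 0, -32/3, 0, 128/15, 0, -1024/315, …
g: a_k = -2, 0, 4, 0, -4/3, 0, 8/45, 0, …
h₀=f+g: left-lcm gives L₀, ord ≤ 4.
h=∫h₀ ⇒ L = L₀·Dx.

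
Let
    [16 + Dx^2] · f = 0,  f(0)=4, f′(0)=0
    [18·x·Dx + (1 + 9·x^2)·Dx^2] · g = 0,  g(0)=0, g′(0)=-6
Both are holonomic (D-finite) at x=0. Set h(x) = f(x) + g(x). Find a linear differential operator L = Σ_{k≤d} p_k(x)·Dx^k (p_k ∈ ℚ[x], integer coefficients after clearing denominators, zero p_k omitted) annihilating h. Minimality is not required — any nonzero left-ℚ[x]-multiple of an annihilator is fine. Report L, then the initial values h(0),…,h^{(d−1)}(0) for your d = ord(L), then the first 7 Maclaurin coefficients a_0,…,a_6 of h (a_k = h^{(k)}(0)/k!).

L = (-13248·x + 181440·x^3 + 186624·x^5)·Dx + (-16 + 6048·x^2 + 66096·x^4 + 93312·x^6)·Dx^2 + (-828·x + 11340·x^3 + 11664·x^5)·Dx^3 + (-1 + 378·x^2 + 4131·x^4 + 5832·x^6)·Dx^4  (order 4).
h: a_k = 4, -6, -32, 18, 128/3, -486/5, -1024/45, …
ICs: h(0) = 4, h′(0) = -6, h′′(0) = -64, h′′′(0) = 108.

f: a_k = 4, 0, -32, 0, 128/3, 0, -1024/45, …
g: a_k = 0, -6, 0, 18, 0, -486/5, 0, …
h₀=f+g: left-lcm gives L₀, ord ≤ 4.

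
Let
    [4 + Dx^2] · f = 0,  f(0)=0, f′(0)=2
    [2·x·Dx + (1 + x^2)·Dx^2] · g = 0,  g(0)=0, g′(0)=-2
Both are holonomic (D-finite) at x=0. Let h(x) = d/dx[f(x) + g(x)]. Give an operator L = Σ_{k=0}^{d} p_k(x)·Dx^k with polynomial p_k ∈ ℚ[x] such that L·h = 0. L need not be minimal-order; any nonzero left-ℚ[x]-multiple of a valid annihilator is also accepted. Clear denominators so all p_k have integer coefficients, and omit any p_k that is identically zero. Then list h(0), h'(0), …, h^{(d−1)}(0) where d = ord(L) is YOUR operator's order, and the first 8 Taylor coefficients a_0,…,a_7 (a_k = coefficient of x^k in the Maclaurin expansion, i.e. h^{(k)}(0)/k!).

L = (-32·x + 80·x^3 + 16·x^5) + (4 + 32·x^2 + 36·x^4 + 8·x^6)·Dx + (-8·x + 20·x^3 + 4·x^5)·Dx^2 + (1 + 8·x^2 + 9·x^4 + 2·x^6)·Dx^3  (order 3).
h: a_k = 0, 0, -2, 0, -2/3, 0, 82/45, 0, …
ICs: h(0) = 0, h′(0) = 0, h′′(0) = -4.

f: a_k = 0, 2, 0, -4/3, 0, 4/15, 0, -8/315, …
g: a_k = 0, -2, 0, 2/3, 0, -2/5, 0, 2/7, …
L₀ := lclm(L_f,L_g); ord L₀ ≤ 2+2.
h=h₀': d/dx-closure on L₀ ⇒ L.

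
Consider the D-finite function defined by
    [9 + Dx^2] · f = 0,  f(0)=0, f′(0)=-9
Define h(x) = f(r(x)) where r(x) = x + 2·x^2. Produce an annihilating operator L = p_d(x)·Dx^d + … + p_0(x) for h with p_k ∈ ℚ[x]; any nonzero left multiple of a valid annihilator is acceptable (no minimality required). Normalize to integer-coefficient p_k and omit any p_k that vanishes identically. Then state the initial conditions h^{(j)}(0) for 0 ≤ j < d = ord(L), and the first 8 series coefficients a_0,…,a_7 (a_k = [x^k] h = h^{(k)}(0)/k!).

f: a_k = 0, -9, 0, 27/2, 0, -243/40, 0, 729/560, …
f∘r: x↦r, Dx↦Dx/r' in L_f ⇒ L₀.
L = (9 + 108·x + 432·x^2 + 576·x^3) - 4·Dx + (1 + 4·x)·Dx^2  (order 2).
h: a_k = 0, -9, -18, 27/2, 81, 6237/40, 189/4, -135351/560, …
ICs: h(0) = 0, h′(0) = -9.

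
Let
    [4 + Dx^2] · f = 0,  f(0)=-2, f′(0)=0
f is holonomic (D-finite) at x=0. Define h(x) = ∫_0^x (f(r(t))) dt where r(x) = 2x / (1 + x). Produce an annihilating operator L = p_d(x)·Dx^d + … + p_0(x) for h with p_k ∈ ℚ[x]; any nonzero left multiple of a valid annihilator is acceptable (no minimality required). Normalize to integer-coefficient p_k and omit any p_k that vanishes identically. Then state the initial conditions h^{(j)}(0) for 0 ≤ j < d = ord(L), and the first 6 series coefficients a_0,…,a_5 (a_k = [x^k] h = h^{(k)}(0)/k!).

L = 16·Dx + (2 + 6·x + 6·x^2 + 2·x^3)·Dx^2 + (1 + 4·x + 6·x^2 + 4·x^3 + x^4)·Dx^3  (order 3).
h: a_k = 0, -2, 0, 16/3, -8, 16/3, …
ICs: h(0) = 0, h′(0) = -2, h′′(0) = 0.

f: a_k = -2, 0, 4, 0, -4/3, 0, …
h₀=f(r): pull back L_f along r ⇒ L₀.
∫: right-multiply L₀ by Dx.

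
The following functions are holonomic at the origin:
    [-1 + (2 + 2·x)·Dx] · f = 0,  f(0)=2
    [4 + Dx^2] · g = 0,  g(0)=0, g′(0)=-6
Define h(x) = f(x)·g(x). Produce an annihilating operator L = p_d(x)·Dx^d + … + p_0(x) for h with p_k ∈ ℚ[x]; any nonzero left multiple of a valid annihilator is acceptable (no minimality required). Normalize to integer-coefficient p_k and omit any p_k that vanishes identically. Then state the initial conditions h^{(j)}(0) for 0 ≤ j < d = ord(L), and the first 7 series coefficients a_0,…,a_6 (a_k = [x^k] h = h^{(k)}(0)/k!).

f: a_k = 2, 1, -1/4, 1/8, -5/64, 7/128, -21/512, …
g: a_k = 0, -6, 0, 4, 0, -4/5, 0, …
Sym-product of L_f,L_g gives L₀ (≤ ord 2).
L = (19 + 32·x + 16·x^2) + (-4 - 4·x)·Dx + (4 + 8·x + 4·x^2)·Dx^2  (order 2).
h: a_k = 0, -12, -6, 19/2, 13/4, -341/160, -201/320, …
ICs: h(0) = 0, h′(0) = -12.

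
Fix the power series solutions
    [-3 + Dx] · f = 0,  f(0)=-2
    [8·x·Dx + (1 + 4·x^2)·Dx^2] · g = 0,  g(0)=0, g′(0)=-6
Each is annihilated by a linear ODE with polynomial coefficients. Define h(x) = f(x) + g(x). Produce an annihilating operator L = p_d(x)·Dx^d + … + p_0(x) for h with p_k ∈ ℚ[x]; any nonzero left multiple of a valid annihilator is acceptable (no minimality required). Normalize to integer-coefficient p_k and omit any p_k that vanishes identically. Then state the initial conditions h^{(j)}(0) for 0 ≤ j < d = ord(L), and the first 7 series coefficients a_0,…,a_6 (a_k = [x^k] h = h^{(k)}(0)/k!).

f: a_k = -2, -6, -9, -9, -27/4, -81/20, -81/40, …
g: a_k = 0, -6, 0, 8, 0, -96/5, 0, …
Sum ⇒ L₀ = lclm(L_f,L_g) in ℚ(x)⟨Dx⟩.
L = (24 - 72·x - 288·x^2 - 288·x^3)·Dx + (-17 + 24·x^2 - 144·x^4)·Dx^2 + (3 + 8·x + 24·x^2 + 32·x^3 + 48·x^4)·Dx^3  (order 3).
h: a_k = -2, -12, -9, -1, -27/4, -93/4, -81/40, …
ICs: h(0) = -2, h′(0) = -12, h′′(0) = -18.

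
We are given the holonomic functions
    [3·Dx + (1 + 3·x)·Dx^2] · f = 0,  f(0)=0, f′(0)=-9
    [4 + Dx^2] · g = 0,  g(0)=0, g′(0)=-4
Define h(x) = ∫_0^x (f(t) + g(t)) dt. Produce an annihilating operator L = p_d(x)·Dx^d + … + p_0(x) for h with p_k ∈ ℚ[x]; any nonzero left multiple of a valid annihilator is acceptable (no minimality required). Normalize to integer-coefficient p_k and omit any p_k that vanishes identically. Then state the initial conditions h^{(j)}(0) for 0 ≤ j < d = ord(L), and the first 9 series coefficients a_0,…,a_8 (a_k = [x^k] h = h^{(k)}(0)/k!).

f: a_k = 0, -9, 27/2, -27, 243/4, -729/5, 729/2, -6561/7, 19683/8, …
g: a_k = 0, -4, 0, 8/3, 0, -8/15, 0, 16/315, 0, …
L₀ := lclm(L_f,L_g); ord L₀ ≤ 2+2.
Integrate: L := L₀·Dx.
L = (348 + 144·x + 216·x^2)·Dx^2 + (44 + 180·x + 216·x^2 + 216·x^3)·Dx^3 + (87 + 36·x + 54·x^2)·Dx^4 + (11 + 45·x + 54·x^2 + 54·x^3)·Dx^5  (order 5).
h: a_k = 0, 0, -13/2, 9/2, -73/12, 243/20, -439/18, 729/14, -295229/2520, …
ICs: h(0) = 0, h′(0) = 0, h′′(0) = -13, h′′′(0) = 27, h′′′′(0) = -146.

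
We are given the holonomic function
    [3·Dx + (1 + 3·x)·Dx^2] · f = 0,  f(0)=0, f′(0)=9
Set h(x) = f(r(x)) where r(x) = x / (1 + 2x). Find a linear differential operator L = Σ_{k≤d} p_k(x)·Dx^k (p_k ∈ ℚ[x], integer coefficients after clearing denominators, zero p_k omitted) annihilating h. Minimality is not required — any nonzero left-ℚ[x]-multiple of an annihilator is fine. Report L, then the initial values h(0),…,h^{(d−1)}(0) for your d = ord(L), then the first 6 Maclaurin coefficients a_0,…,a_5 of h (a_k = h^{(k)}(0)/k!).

L = (7 + 20·x)·Dx + (1 + 7·x + 10·x^2)·Dx^2  (order 2).
h: a_k = 0, 9, -63/2, 117, -1827/4, 9279/5, …
ICs: h(0) = 0, h′(0) = 9.

f: a_k = 0, 9, -27/2, 27, -243/4, 729/5, …
L₀ from L_f via x↦r, Dx↦r'^{-1}Dx.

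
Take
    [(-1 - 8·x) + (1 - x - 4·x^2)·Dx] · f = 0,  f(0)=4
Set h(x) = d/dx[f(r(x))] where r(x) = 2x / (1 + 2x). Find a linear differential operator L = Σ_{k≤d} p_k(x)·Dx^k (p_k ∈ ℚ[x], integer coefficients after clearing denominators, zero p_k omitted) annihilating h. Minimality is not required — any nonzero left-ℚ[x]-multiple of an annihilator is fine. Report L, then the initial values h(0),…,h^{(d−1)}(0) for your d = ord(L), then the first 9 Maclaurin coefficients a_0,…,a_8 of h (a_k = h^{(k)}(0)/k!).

f: a_k = 4, 4, 20, 36, 116, 260, 724, 1764, 4660, …
L₀ from L_f via x↦r, Dx↦r'^{-1}Dx.
h₀' ⇒ L via d/dx closure of L₀.
L = (16 + 96·x + 960·x^2 + 1152·x^3) + (-1 - 22·x - 60·x^2 + 248·x^3 + 576·x^4)·Dx  (order 1).
h: a_k = 8, 128, 0, 4096, -10240, 122880, -516096, 3801088, -19169280, …
ICs: h(0) = 8.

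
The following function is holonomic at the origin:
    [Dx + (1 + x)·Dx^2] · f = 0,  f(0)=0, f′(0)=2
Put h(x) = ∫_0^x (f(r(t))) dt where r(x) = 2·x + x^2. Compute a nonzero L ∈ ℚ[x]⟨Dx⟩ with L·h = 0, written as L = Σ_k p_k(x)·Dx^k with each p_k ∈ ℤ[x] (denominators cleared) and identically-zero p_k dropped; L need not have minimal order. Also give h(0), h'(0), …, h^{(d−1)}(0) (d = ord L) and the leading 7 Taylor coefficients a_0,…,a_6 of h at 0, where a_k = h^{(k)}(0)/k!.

f: a_k = 0, 2, -1, 2/3, -1/2, 2/5, -1/3, …
Change of var in L_f (x↦r) gives L₀.
∫: right-multiply L₀ by Dx.
L = Dx^2 + (1 + x)·Dx^3  (order 3).
h: a_k = 0, 0, 2, -2/3, 1/3, -1/5, 2/15, …
ICs: h(0) = 0, h′(0) = 0, h′′(0) = 4.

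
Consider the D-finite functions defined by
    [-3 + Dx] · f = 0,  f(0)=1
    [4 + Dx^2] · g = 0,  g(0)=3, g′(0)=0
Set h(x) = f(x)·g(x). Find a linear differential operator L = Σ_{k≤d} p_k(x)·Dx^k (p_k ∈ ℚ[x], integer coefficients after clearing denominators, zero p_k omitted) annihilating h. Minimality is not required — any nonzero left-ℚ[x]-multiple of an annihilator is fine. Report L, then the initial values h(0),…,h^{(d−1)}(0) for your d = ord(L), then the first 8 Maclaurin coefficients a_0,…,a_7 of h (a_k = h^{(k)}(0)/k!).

f: a_k = 1, 3, 9/2, 9/2, 27/8, 81/40, 81/80, 243/560, …
g: a_k = 3, 0, -6, 0, 2, 0, -4/15, 0, …
f·g: L₀ = L_f ⊗_s L_g, ord ≤ 1·2.
L = 13 - 6·Dx + Dx^2  (order 2).
h: a_k = 3, 9, 15/2, -9/2, -119/8, -597/40, -407/48, -1483/560, …
ICs: h(0) = 3, h′(0) = 9.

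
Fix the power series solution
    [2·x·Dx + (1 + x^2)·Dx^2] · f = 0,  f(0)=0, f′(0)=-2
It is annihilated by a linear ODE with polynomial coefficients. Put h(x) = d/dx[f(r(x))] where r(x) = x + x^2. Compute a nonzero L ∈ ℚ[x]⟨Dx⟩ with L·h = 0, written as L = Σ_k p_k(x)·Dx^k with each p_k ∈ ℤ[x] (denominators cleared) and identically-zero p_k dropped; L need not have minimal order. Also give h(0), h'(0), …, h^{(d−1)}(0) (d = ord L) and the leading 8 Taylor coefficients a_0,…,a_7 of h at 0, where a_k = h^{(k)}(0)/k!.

L = (-2 + 2·x + 8·x^2 + 12·x^3 + 6·x^4) + (1 + 2·x + x^2 + 4·x^3 + 5·x^4 + 2·x^5)·Dx  (order 1).
h: a_k = -2, -4, 2, 8, 8, -8, -26, -16, …
ICs: h(0) = -2.

f: a_k = 0, -2, 0, 2/3, 0, -2/5, 0, 2/7, …
Change of var in L_f (x↦r) gives L₀.
h=h₀': d/dx-closure on L₀ ⇒ L.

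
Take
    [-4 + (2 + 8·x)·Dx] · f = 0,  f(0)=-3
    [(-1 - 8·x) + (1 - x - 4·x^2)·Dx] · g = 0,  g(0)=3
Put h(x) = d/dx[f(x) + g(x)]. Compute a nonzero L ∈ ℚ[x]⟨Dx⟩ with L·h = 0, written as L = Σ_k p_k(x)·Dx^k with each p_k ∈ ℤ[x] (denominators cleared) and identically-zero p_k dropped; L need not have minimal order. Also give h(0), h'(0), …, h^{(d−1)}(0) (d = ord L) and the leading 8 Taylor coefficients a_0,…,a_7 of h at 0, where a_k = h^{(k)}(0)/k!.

L = (-114 - 780·x - 2688·x^2 - 2688·x^3 - 3840·x^4) + (-21 - 420·x - 2778·x^2 - 7200·x^3 - 10272·x^4 - 11520·x^5)·Dx + (6 + 57·x + 153·x^2 + 4·x^3 - 816·x^4 - 2624·x^5 - 2560·x^6)·Dx^2  (order 2).
h: a_k = -3, 42, 45, 468, 555, 4770, 3717, 48552, …
ICs: h(0) = -3, h′(0) = 42.

f: a_k = -3, -6, 6, -12, 30, -84, 252, -792, …
g: a_k = 3, 3, 15, 27, 87, 195, 543, 1323, …
Weyl lclm of L_f,L_g ⇒ L₀ (ord ≤ 2).
h₀' ⇒ L via d/dx closure of L₀.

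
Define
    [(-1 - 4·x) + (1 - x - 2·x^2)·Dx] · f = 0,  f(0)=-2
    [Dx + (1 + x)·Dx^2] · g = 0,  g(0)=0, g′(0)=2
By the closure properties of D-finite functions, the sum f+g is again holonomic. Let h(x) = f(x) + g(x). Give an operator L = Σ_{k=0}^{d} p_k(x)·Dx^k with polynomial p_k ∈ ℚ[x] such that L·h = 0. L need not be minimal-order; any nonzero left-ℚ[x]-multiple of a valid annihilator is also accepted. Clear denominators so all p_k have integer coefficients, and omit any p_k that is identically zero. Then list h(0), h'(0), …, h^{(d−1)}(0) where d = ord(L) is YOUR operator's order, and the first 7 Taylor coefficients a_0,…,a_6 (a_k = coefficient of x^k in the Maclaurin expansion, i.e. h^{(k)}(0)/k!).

f: a_k = -2, -2, -6, -10, -22, -42, -86, …
g: a_k = 0, 2, -1, 2/3, -1/2, 2/5, -1/3, …
Weyl lclm of L_f,L_g ⇒ L₀ (ord ≤ 3).
L = (42 + 144·x + 144·x^2 + 96·x^3)·Dx + (28 + 172·x + 312·x^2 + 328·x^3 + 160·x^4)·Dx^2 + (-7 - 14·x + 5·x^2 + 56·x^3 + 76·x^4 + 32·x^5)·Dx^3  (order 3).
h: a_k = -2, 0, -7, -28/3, -45/2, -208/5, -259/3, …
ICs: h(0) = -2, h′(0) = 0, h′′(0) = -14.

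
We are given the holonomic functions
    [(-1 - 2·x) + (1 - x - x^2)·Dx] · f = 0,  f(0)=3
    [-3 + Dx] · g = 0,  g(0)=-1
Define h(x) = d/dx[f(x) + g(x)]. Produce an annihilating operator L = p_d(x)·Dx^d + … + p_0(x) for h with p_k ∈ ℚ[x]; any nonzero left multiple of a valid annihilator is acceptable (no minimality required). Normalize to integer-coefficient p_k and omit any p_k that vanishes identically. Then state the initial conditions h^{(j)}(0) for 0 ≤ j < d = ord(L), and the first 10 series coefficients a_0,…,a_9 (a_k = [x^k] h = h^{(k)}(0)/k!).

L = (18 + 126·x + 144·x^2 + 180·x^3 + 54·x^4) + (-9 - 48·x - 81·x^2 - 24·x^3 + 45·x^4 + 18·x^5)·Dx + (1 + 2·x + 11·x^2 - 12·x^3 - 21·x^4 - 6·x^5)·Dx^2  (order 2).
h: a_k = 0, 3, 27/2, 93/2, 879/8, 9117/40, 35037/80, 456231/560, 6650613/4480, 11960871/4480, …
ICs: h(0) = 0, h′(0) = 3.

f: a_k = 3, 3, 6, 9, 15, 24, 39, 63, 102, 165, …
g: a_k = -1, -3, -9/2, -9/2, -27/8, -81/40, -81/80, -243/560, -729/4480, -243/4480, …
Weyl lclm of L_f,L_g ⇒ L₀ (ord ≤ 2).
h₀' ⇒ L via d/dx closure of L₀.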